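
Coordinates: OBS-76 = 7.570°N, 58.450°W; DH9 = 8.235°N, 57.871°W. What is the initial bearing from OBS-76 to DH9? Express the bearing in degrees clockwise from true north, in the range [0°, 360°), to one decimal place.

Δλ = 0.5790°
y = sin Δλ · cos φ₂ = 0.010001
x = cos φ₁ sin φ₂ − sin φ₁ cos φ₂ cos Δλ = 0.011613
θ = atan2(y, x) = 40.7354° → 40.7354° (mod 360°)

40.7°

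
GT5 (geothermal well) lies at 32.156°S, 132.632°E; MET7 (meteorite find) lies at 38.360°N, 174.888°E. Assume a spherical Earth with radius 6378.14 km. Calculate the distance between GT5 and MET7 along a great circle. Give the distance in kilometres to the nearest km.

8987 km

Δφ = 70.5160°,  Δλ = 42.2560°
a = sin²(Δφ/2) + cos φ₁ cos φ₂ sin²(Δλ/2) = 0.419479
c = 2·arcsin(√a) = 1.409050 rad = 80.7326°
d = R·c = 6378.14 × 1.409050 = 8987.1 km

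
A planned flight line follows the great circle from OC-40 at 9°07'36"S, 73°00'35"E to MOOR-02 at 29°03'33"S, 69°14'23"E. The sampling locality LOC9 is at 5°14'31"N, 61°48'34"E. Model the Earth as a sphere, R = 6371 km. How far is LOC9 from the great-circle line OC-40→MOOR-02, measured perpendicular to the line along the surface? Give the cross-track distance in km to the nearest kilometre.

1488 km

OC-40: φ = -9.12667°, λ = +73.00972°
MOOR-02: φ = -29.05917°, λ = +69.23972°
LOC9: φ = +5.24194°, λ = +61.80944°
δ₁₃ = central angle OC-40→LOC9 = 0.317582 rad  (haversine)
θ₁₃ = bearing OC-40→LOC9 = 321.726°,  θ₁₂ = bearing OC-40→MOOR-02 = 189.561°
dₓₜ = R·arcsin(sin δ₁₃ · sin(θ₁₃ − θ₁₂)) = 6371·arcsin(0.31227·sin(132.165°)) = 1488.125 km
|dₓₜ| = 1488.125 km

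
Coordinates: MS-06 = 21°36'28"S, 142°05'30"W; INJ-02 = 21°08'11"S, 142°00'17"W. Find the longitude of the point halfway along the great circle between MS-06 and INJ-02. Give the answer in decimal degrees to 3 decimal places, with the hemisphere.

142.048°W

MS-06: φ = -21.60778°, λ = -142.09167°
INJ-02: φ = -21.13639°, λ = -142.00472°
Bx = cos φ₂ cos Δλ = 0.932724,  By = cos φ₂ sin Δλ = 0.001415
φₘ = atan2(sin φ₁ + sin φ₂, √((cos φ₁ + Bx)² + By²)) = -21.37209°
λₘ = λ₁ + atan2(By, cos φ₁ + Bx) = -142.04812°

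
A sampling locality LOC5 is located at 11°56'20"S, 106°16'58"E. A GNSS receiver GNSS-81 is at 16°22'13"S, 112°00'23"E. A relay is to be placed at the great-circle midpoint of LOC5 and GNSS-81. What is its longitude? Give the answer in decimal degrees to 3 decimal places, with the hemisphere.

LOC5: φ = -11.93889°, λ = +106.28278°
GNSS-81: φ = -16.37028°, λ = +112.00639°
Bx = cos φ₂ cos Δλ = 0.954677,  By = cos φ₂ sin Δλ = 0.095687
φₘ = atan2(sin φ₁ + sin φ₂, √((cos φ₁ + Bx)² + By²)) = -14.17154°
λₘ = λ₁ + atan2(By, cos φ₁ + Bx) = 109.11664°

109.117°E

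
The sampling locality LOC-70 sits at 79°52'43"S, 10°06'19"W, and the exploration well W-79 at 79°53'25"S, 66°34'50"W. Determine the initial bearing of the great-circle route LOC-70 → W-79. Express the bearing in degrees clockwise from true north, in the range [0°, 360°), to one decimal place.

242.1°

LOC-70: φ = -79.87861°, λ = -10.10528°
W-79: φ = -79.89028°, λ = -66.58056°
Δλ = -56.4753°
y = sin Δλ · cos φ₂ = -0.146333
x = cos φ₁ sin φ₂ − sin φ₁ cos φ₂ cos Δλ = -0.077568
θ = atan2(y, x) = -117.9270° → 242.0730° (mod 360°)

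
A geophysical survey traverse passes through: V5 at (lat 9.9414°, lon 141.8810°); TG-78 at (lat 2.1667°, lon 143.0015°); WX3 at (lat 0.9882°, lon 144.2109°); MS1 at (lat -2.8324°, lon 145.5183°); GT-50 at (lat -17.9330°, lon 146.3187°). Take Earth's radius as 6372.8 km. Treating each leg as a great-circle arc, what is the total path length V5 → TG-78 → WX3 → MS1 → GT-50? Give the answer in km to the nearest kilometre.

3192 km

V5→TG-78: c = 0.137078 rad, d = 873.57 km
TG-78→WX3: c = 0.029466 rad, d = 187.78 km
WX3→MS1: c = 0.070476 rad, d = 449.13 km
MS1→GT-50: c = 0.263911 rad, d = 1681.85 km
Total = 873.57 + 187.78 + 449.13 + 1681.85 = 3192.34 km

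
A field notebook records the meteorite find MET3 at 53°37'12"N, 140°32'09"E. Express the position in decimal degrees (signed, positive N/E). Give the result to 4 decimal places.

+53.6200°, +140.5358°

lat: 53.6200° N → +53.6200°
lon: 140.5358° E → +140.5358°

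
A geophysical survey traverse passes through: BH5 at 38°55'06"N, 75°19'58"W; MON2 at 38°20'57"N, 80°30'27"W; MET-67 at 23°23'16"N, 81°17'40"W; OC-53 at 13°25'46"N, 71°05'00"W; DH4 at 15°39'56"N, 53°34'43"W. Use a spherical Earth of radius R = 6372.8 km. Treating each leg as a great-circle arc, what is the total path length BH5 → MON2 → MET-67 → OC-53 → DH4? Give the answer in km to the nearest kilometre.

5564 km

BH5: φ = +38.91833°, λ = -75.33278°
MON2: φ = +38.34917°, λ = -80.50750°
MET-67: φ = +23.38778°, λ = -81.29444°
OC-53: φ = +13.42944°, λ = -71.08333°
DH4: φ = +15.66556°, λ = -53.57861°
BH5→MON2: c = 0.071236 rad, d = 453.98 km
MON2→MET-67: c = 0.261388 rad, d = 1665.78 km
MET-67→OC-53: c = 0.242279 rad, d = 1543.99 km
OC-53→DH4: c = 0.298189 rad, d = 1900.30 km
Total = 453.98 + 1665.78 + 1543.99 + 1900.30 = 5564.04 km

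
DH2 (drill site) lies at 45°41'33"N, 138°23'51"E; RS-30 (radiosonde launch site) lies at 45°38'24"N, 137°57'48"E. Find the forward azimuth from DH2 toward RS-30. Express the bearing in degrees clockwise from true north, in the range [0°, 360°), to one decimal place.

260.3°

DH2: φ = +45.69250°, λ = +138.39750°
RS-30: φ = +45.64000°, λ = +137.96333°
Δλ = -0.4342°
y = sin Δλ · cos φ₂ = -0.005298
x = cos φ₁ sin φ₂ − sin φ₁ cos φ₂ cos Δλ = -0.000902
θ = atan2(y, x) = -99.6615° → 260.3385° (mod 360°)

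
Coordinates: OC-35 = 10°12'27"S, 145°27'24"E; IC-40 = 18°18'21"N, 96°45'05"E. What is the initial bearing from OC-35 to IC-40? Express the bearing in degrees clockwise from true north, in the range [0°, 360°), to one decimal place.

OC-35: φ = -10.20750°, λ = +145.45667°
IC-40: φ = +18.30583°, λ = +96.75139°
Δλ = -48.7053°
y = sin Δλ · cos φ₂ = -0.713303
x = cos φ₁ sin φ₂ − sin φ₁ cos φ₂ cos Δλ = 0.420148
θ = atan2(y, x) = -59.5011° → 300.4989° (mod 360°)

300.5°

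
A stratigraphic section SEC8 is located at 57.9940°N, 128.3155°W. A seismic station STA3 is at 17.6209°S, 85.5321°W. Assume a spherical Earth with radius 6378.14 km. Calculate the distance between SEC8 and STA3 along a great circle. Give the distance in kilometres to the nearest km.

9290 km

Δφ = -75.6149°,  Δλ = 42.7834°
a = sin²(Δφ/2) + cos φ₁ cos φ₂ sin²(Δλ/2) = 0.442983
c = 2·arcsin(√a) = 1.456514 rad = 83.4521°
d = R·c = 6378.14 × 1.456514 = 9289.9 km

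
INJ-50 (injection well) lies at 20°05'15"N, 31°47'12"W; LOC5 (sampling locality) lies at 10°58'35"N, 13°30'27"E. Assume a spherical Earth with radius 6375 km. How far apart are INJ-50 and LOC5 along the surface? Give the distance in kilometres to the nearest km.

INJ-50: φ = +20.08750°, λ = -31.78667°
LOC5: φ = +10.97639°, λ = +13.50750°
Δφ = -9.1111°,  Δλ = 45.2942°
a = sin²(Δφ/2) + cos φ₁ cos φ₂ sin²(Δλ/2) = 0.143008
c = 2·arcsin(√a) = 0.775625 rad = 44.4401°
d = R·c = 6375 × 0.775625 = 4944.6 km

4945 km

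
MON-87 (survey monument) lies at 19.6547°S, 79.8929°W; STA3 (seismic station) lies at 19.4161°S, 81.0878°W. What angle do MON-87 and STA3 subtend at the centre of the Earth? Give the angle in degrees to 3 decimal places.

1.151°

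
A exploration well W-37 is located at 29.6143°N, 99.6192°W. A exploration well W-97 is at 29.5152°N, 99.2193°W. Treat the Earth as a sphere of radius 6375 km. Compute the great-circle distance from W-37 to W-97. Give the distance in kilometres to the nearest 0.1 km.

40.2 km

Δφ = -0.0991°,  Δλ = 0.3999°
a = sin²(Δφ/2) + cos φ₁ cos φ₂ sin²(Δλ/2) = 0.000010
c = 2·arcsin(√a) = 0.006312 rad = 0.3617°
d = R·c = 6375 × 0.006312 = 40.2 km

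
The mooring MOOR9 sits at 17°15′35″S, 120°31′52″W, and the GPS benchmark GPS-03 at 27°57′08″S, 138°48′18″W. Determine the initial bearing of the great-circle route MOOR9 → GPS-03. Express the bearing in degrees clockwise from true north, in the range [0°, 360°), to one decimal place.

MOOR9: φ = -17.25972°, λ = -120.53111°
GPS-03: φ = -27.95222°, λ = -138.80500°
Δλ = -18.2739°
y = sin Δλ · cos φ₂ = -0.276979
x = cos φ₁ sin φ₂ − sin φ₁ cos φ₂ cos Δλ = -0.198756
θ = atan2(y, x) = -125.6626° → 234.3374° (mod 360°)

234.3°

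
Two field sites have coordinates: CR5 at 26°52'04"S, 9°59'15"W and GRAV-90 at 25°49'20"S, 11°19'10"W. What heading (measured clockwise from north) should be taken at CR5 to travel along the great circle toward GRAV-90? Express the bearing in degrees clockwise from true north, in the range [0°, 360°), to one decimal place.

310.9°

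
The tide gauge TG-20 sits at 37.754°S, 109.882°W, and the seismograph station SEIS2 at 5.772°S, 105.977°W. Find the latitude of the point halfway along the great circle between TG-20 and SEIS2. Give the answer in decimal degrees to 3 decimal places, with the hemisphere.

Bx = cos φ₂ cos Δλ = 0.992620,  By = cos φ₂ sin Δλ = 0.067757
φₘ = atan2(sin φ₁ + sin φ₂, √((cos φ₁ + Bx)² + By²)) = -21.77431°
λₘ = λ₁ + atan2(By, cos φ₁ + Bx) = -107.70603°

21.774°S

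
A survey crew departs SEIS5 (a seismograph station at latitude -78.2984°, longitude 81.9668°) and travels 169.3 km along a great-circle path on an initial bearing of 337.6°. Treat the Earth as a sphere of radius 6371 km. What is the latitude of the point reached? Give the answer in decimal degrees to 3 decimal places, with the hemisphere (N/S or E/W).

76.878°S

δ = d/R = 169.3/6371 = 0.026574 rad
φ₂ = arcsin(sin φ₁ cos δ + cos φ₁ sin δ cos θ)
   = arcsin(-0.97922·0.99965 + 0.20281·0.02657·0.92455) = -76.87808°
λ₂ = λ₁ + atan2(sin θ sin δ cos φ₁, cos δ − sin φ₁ sin φ₂) = 79.41058°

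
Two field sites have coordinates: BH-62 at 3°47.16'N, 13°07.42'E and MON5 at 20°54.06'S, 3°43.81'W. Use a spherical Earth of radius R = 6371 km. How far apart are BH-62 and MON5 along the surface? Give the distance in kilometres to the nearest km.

3303 km

BH-62: φ = +3.78600°, λ = +13.12367°
MON5: φ = -20.90100°, λ = -3.73017°
Δφ = -24.6870°,  Δλ = -16.8538°
a = sin²(Δφ/2) + cos φ₁ cos φ₂ sin²(Δλ/2) = 0.065718
c = 2·arcsin(√a) = 0.518498 rad = 29.7078°
d = R·c = 6371 × 0.518498 = 3303.4 km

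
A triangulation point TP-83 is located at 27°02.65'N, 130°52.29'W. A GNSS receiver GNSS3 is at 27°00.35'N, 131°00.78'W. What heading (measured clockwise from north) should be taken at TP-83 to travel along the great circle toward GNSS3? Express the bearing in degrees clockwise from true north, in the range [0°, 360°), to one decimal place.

253.1°

TP-83: φ = +27.04417°, λ = -130.87150°
GNSS3: φ = +27.00583°, λ = -131.01300°
Δλ = -0.1415°
y = sin Δλ · cos φ₂ = -0.002200
x = cos φ₁ sin φ₂ − sin φ₁ cos φ₂ cos Δλ = -0.000668
θ = atan2(y, x) = -106.8831° → 253.1169° (mod 360°)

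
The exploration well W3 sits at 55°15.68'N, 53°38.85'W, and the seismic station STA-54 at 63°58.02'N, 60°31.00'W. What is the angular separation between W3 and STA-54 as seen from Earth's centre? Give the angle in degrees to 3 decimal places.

W3: φ = +55.26133°, λ = -53.64750°
STA-54: φ = +63.96700°, λ = -60.51667°
Δφ = 8.7057°,  Δλ = -6.8692°
a = sin²(Δφ/2) + cos φ₁ cos φ₂ sin²(Δλ/2) = 0.006658
c = 2·arcsin(√a) = 0.163377 rad = 9.3608°

9.361°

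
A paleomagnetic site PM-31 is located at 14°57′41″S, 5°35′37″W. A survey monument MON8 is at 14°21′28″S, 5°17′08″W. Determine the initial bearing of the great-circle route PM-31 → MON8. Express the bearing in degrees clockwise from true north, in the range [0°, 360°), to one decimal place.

26.3°

PM-31: φ = -14.96139°, λ = -5.59361°
MON8: φ = -14.35778°, λ = -5.28556°
Δλ = 0.3081°
y = sin Δλ · cos φ₂ = 0.005209
x = cos φ₁ sin φ₂ − sin φ₁ cos φ₂ cos Δλ = 0.010531
θ = atan2(y, x) = 26.3166° → 26.3166° (mod 360°)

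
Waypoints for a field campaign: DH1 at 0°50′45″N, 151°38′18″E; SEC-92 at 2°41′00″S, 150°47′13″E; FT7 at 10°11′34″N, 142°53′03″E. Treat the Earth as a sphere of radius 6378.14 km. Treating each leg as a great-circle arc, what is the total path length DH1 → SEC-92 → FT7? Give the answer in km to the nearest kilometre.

DH1: φ = +0.84583°, λ = +151.63833°
SEC-92: φ = -2.68333°, λ = +150.78694°
FT7: φ = +10.19278°, λ = +142.88417°
DH1→SEC-92: c = 0.063362 rad, d = 404.13 km
SEC-92→FT7: c = 0.263374 rad, d = 1679.84 km
Total = 404.13 + 1679.84 = 2083.96 km

2084 km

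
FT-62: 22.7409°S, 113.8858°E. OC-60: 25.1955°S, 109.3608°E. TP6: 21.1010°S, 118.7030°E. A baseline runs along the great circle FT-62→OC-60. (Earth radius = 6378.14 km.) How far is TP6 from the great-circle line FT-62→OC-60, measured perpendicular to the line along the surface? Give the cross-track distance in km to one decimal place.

113.3 km

δ₁₃ = central angle FT-62→TP6 = 0.083076 rad  (haversine)
θ₁₃ = bearing FT-62→TP6 = 70.760°,  θ₁₂ = bearing FT-62→OC-60 = 238.400°
dₓₜ = R·arcsin(sin δ₁₃ · sin(θ₁₃ − θ₁₂)) = 6378.14·arcsin(0.08298·sin(-167.640°)) = -113.298 km
|dₓₜ| = 113.298 km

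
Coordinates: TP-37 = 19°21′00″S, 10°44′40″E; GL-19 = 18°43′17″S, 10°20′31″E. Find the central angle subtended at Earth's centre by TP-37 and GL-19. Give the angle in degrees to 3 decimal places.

TP-37: φ = -19.35000°, λ = +10.74444°
GL-19: φ = -18.72139°, λ = +10.34194°
Δφ = 0.6286°,  Δλ = -0.4025°
a = sin²(Δφ/2) + cos φ₁ cos φ₂ sin²(Δλ/2) = 0.000041
c = 2·arcsin(√a) = 0.012825 rad = 0.7348°

0.735°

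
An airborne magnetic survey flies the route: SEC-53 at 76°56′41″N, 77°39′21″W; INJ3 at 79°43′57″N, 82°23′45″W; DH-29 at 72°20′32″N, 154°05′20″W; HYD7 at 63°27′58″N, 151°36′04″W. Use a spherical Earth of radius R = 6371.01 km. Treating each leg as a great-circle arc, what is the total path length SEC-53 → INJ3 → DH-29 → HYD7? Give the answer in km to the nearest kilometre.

3247 km

SEC-53: φ = +76.94472°, λ = -77.65583°
INJ3: φ = +79.73250°, λ = -82.39583°
DH-29: φ = +72.34222°, λ = -154.08889°
HYD7: φ = +63.46611°, λ = -151.60111°
SEC-53→INJ3: c = 0.051409 rad, d = 327.53 km
INJ3→DH-29: c = 0.302452 rad, d = 1926.93 km
DH-29→HYD7: c = 0.155743 rad, d = 992.24 km
Total = 327.53 + 1926.93 + 992.24 = 3246.70 km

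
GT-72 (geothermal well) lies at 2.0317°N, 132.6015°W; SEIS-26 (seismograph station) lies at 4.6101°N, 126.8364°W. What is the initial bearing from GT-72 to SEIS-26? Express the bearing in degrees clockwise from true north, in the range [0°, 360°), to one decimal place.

65.7°

Δλ = 5.7651°
y = sin Δλ · cos φ₂ = 0.100125
x = cos φ₁ sin φ₂ − sin φ₁ cos φ₂ cos Δλ = 0.045165
θ = atan2(y, x) = 65.7205° → 65.7205° (mod 360°)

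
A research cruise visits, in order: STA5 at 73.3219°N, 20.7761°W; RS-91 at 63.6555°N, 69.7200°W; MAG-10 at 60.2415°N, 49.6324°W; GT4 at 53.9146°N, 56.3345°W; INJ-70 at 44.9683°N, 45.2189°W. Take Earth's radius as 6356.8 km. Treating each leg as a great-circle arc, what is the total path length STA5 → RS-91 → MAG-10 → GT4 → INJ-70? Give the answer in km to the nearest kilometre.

5365 km

STA5→RS-91: c = 0.341981 rad, d = 2173.90 km
RS-91→MAG-10: c = 0.174425 rad, d = 1108.79 km
MAG-10→GT4: c = 0.127274 rad, d = 809.06 km
GT4→INJ-70: c = 0.200249 rad, d = 1272.94 km
Total = 2173.90 + 1108.79 + 809.06 + 1272.94 = 5364.69 km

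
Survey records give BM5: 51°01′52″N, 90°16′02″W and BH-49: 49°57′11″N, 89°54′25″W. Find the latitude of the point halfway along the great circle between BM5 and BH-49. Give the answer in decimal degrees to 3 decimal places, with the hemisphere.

50.492°N

BM5: φ = +51.03111°, λ = -90.26722°
BH-49: φ = +49.95306°, λ = -89.90694°
Bx = cos φ₂ cos Δλ = 0.643402,  By = cos φ₂ sin Δλ = 0.004046
φₘ = atan2(sin φ₁ + sin φ₂, √((cos φ₁ + Bx)² + By²)) = 50.49222°
λₘ = λ₁ + atan2(By, cos φ₁ + Bx) = -90.08503°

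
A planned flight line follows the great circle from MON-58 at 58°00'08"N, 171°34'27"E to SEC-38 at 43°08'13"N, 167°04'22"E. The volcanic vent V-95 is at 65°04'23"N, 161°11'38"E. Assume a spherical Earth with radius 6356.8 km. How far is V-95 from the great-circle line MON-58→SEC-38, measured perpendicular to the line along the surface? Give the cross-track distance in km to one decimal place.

MON-58: φ = +58.00222°, λ = +171.57417°
SEC-38: φ = +43.13694°, λ = +167.07278°
V-95: φ = +65.07306°, λ = +161.19389°
δ₁₃ = central angle MON-58→V-95 = 0.150210 rad  (haversine)
θ₁₃ = bearing MON-58→V-95 = 329.505°,  θ₁₂ = bearing MON-58→SEC-38 = 192.676°
dₓₜ = R·arcsin(sin δ₁₃ · sin(θ₁₃ − θ₁₂)) = 6356.8·arcsin(0.14965·sin(136.830°)) = 651.972 km
|dₓₜ| = 651.972 km

652.0 km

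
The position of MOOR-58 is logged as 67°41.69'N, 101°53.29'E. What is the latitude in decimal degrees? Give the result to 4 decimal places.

67.6948°N

67° + 41.69′/60 = 67 + 0.69483 = 67.6948°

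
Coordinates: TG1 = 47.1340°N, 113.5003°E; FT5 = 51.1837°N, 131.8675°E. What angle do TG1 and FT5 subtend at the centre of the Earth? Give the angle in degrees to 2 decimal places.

12.64°

Δφ = 4.0497°,  Δλ = 18.3672°
a = sin²(Δφ/2) + cos φ₁ cos φ₂ sin²(Δλ/2) = 0.012110
c = 2·arcsin(√a) = 0.220538 rad = 12.6359°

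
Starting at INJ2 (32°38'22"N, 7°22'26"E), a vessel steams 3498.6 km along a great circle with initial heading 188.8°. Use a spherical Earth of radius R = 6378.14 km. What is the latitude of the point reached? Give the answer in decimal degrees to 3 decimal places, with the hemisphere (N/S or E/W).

INJ2: φ = +32.63944°, λ = +7.37389°
δ = d/R = 3498.6/6378.14 = 0.548530 rad
φ₂ = arcsin(sin φ₁ cos δ + cos φ₁ sin δ cos θ)
   = arcsin(0.53935·0.85329 + 0.84208·0.52143·-0.98823) = 1.50723°
λ₂ = λ₁ + atan2(sin θ sin δ cos φ₁, cos δ − sin φ₁ sin φ₂) = 2.79685°

1.507°N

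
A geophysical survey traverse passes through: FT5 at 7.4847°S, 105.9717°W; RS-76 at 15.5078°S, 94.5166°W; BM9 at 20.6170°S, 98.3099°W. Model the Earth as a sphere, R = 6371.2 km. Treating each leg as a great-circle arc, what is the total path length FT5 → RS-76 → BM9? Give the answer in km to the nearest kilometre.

2229 km

FT5→RS-76: c = 0.240658 rad, d = 1533.28 km
RS-76→BM9: c = 0.109133 rad, d = 695.31 km
Total = 1533.28 + 695.31 = 2228.59 km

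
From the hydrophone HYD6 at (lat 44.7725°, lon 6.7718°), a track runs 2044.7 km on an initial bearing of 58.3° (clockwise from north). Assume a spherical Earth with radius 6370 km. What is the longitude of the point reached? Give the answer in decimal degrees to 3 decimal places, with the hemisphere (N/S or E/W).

32.507°E

δ = d/R = 2044.7/6370 = 0.320989 rad
φ₂ = arcsin(sin φ₁ cos δ + cos φ₁ sin δ cos θ)
   = arcsin(0.70429·0.94892 + 0.70991·0.31551·0.52547) = 51.81475°
λ₂ = λ₁ + atan2(sin θ sin δ cos φ₁, cos δ − sin φ₁ sin φ₂) = 32.50726°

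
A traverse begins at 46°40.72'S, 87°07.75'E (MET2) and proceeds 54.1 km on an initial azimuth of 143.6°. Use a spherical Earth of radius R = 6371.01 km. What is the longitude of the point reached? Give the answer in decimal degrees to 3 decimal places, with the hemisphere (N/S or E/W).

87.553°E

MET2: φ = -46.67867°, λ = +87.12917°
δ = d/R = 54.1/6371.01 = 0.008492 rad
φ₂ = arcsin(sin φ₁ cos δ + cos φ₁ sin δ cos θ)
   = arcsin(-0.72752·0.99996 + 0.68609·0.00849·-0.80489) = -47.06949°
λ₂ = λ₁ + atan2(sin θ sin δ cos φ₁, cos δ − sin φ₁ sin φ₂) = 87.55306°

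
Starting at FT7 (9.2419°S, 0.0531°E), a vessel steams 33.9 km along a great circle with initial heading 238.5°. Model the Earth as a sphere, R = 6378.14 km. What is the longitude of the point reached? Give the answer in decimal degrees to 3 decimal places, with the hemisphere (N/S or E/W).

0.210°W

δ = d/R = 33.9/6378.14 = 0.005315 rad
φ₂ = arcsin(sin φ₁ cos δ + cos φ₁ sin δ cos θ)
   = arcsin(-0.16060·0.99999 + 0.98702·0.00532·-0.52250) = -9.40092°
λ₂ = λ₁ + atan2(sin θ sin δ cos φ₁, cos δ − sin φ₁ sin φ₂) = -0.21009°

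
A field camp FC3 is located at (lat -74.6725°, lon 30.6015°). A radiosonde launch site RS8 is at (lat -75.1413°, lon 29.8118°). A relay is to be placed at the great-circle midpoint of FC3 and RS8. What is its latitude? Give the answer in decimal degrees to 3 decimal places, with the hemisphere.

Bx = cos φ₂ cos Δλ = 0.256412,  By = cos φ₂ sin Δλ = -0.003534
φₘ = atan2(sin φ₁ + sin φ₂, √((cos φ₁ + Bx)² + By²)) = -74.90724°
λₘ = λ₁ + atan2(By, cos φ₁ + Bx) = 30.21264°

74.907°S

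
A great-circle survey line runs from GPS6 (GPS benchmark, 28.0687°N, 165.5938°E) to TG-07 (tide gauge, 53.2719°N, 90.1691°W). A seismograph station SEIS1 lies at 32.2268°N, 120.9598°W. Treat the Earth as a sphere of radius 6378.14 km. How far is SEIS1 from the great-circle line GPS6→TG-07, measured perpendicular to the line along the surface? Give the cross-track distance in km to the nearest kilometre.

δ₁₃ = central angle GPS6→SEIS1 = 1.088751 rad  (haversine)
θ₁₃ = bearing GPS6→SEIS1 = 66.229°,  θ₁₂ = bearing GPS6→TG-07 = 36.744°
dₓₜ = R·arcsin(sin δ₁₃ · sin(θ₁₃ − θ₁₂)) = 6378.14·arcsin(0.88605·sin(29.486°)) = 2878.317 km
|dₓₜ| = 2878.317 km

2878 km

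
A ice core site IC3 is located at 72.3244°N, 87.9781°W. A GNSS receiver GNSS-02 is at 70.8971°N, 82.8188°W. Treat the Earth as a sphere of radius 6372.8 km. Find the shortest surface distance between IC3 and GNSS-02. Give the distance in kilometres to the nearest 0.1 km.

Δφ = -1.4273°,  Δλ = 5.1593°
a = sin²(Δφ/2) + cos φ₁ cos φ₂ sin²(Δλ/2) = 0.000356
c = 2·arcsin(√a) = 0.037761 rad = 2.1635°
d = R·c = 6372.8 × 0.037761 = 240.6 km

240.6 km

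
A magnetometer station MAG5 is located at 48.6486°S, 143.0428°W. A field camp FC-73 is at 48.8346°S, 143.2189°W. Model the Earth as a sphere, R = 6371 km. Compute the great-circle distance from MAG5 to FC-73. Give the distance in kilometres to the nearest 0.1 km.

24.4 km

Δφ = -0.1860°,  Δλ = -0.1761°
a = sin²(Δφ/2) + cos φ₁ cos φ₂ sin²(Δλ/2) = 0.000004
c = 2·arcsin(√a) = 0.003827 rad = 0.2193°
d = R·c = 6371 × 0.003827 = 24.4 km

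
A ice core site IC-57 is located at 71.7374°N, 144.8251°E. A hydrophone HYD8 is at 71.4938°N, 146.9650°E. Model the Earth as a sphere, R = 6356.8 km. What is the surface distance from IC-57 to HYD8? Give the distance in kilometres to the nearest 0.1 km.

79.6 km

Δφ = -0.2436°,  Δλ = 2.1399°
a = sin²(Δφ/2) + cos φ₁ cos φ₂ sin²(Δλ/2) = 0.000039
c = 2·arcsin(√a) = 0.012522 rad = 0.7175°
d = R·c = 6356.8 × 0.012522 = 79.6 km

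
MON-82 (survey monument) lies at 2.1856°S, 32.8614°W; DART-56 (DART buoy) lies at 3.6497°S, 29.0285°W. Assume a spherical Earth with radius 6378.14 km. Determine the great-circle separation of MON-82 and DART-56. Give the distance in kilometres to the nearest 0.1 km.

456.2 km

Δφ = -1.4641°,  Δλ = 3.8329°
a = sin²(Δφ/2) + cos φ₁ cos φ₂ sin²(Δλ/2) = 0.001279
c = 2·arcsin(√a) = 0.071528 rad = 4.0983°
d = R·c = 6378.14 × 0.071528 = 456.2 km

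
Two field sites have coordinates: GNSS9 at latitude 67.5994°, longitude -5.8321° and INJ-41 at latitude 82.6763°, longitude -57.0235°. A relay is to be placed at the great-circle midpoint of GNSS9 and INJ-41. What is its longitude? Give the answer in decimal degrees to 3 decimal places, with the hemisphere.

17.993°W

Bx = cos φ₂ cos Δλ = 0.079891,  By = cos φ₂ sin Δλ = -0.099334
φₘ = atan2(sin φ₁ + sin φ₂, √((cos φ₁ + Bx)² + By²)) = 76.17622°
λₘ = λ₁ + atan2(By, cos φ₁ + Bx) = -17.99273°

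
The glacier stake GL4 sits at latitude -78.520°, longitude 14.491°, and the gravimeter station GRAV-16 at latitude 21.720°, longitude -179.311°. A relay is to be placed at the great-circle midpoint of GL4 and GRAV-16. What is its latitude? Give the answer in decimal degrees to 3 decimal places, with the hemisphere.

39.601°S

Bx = cos φ₂ cos Δλ = -0.902179,  By = cos φ₂ sin Δλ = 0.221630
φₘ = atan2(sin φ₁ + sin φ₂, √((cos φ₁ + Bx)² + By²)) = -39.60060°
λₘ = λ₁ + atan2(By, cos φ₁ + Bx) = 176.99645°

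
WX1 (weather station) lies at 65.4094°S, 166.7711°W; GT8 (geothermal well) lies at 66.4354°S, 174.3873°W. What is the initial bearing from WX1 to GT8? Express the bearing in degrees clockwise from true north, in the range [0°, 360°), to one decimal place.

Δλ = -7.6162°
y = sin Δλ · cos φ₂ = -0.052986
x = cos φ₁ sin φ₂ − sin φ₁ cos φ₂ cos Δλ = -0.021113
θ = atan2(y, x) = -111.7256° → 248.2744° (mod 360°)

248.3°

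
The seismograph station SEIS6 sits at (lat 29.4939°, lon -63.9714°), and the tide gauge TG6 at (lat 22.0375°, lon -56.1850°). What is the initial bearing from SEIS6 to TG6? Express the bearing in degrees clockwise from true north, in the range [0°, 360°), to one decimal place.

Δλ = 7.7864°
y = sin Δλ · cos φ₂ = 0.125582
x = cos φ₁ sin φ₂ − sin φ₁ cos φ₂ cos Δλ = -0.125564
θ = atan2(y, x) = 134.9959° → 134.9959° (mod 360°)

135.0°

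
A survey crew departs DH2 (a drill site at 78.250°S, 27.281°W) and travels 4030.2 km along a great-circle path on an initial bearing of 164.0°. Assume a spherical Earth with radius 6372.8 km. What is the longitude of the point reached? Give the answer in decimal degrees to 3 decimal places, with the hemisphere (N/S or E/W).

130.151°E

δ = d/R = 4030.2/6372.8 = 0.632406 rad
φ₂ = arcsin(sin φ₁ cos δ + cos φ₁ sin δ cos θ)
   = arcsin(-0.97905·0.80661 + 0.20364·0.59109·-0.96126) = -64.87890°
λ₂ = λ₁ + atan2(sin θ sin δ cos φ₁, cos δ − sin φ₁ sin φ₂) = 130.15119°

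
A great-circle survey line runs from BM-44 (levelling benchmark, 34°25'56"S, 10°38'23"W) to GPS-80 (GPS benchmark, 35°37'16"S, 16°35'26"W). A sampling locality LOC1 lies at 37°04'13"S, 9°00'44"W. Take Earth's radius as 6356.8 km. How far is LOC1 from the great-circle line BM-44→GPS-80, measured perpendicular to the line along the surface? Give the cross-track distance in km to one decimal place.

BM-44: φ = -34.43222°, λ = -10.63972°
GPS-80: φ = -35.62111°, λ = -16.59056°
LOC1: φ = -37.07028°, λ = -9.01222°
δ₁₃ = central angle BM-44→LOC1 = 0.051489 rad  (haversine)
θ₁₃ = bearing BM-44→LOC1 = 153.876°,  θ₁₂ = bearing BM-44→GPS-80 = 254.592°
dₓₜ = R·arcsin(sin δ₁₃ · sin(θ₁₃ − θ₁₂)) = 6356.8·arcsin(0.05147·sin(-100.717°)) = -321.591 km
|dₓₜ| = 321.591 km

321.6 km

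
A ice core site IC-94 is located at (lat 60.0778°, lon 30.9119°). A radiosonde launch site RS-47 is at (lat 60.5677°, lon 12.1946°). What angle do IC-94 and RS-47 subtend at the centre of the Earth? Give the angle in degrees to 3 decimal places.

9.249°

Δφ = 0.4899°,  Δλ = -18.7173°
a = sin²(Δφ/2) + cos φ₁ cos φ₂ sin²(Δλ/2) = 0.006500
c = 2·arcsin(√a) = 0.161421 rad = 9.2487°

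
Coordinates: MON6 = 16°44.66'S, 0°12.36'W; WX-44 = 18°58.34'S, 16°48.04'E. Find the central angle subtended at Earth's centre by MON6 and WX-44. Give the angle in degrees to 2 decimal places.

MON6: φ = -16.74433°, λ = -0.20600°
WX-44: φ = -18.97233°, λ = +16.80067°
Δφ = -2.2280°,  Δλ = 17.0067°
a = sin²(Δφ/2) + cos φ₁ cos φ₂ sin²(Δλ/2) = 0.020178
c = 2·arcsin(√a) = 0.285064 rad = 16.3329°

16.33°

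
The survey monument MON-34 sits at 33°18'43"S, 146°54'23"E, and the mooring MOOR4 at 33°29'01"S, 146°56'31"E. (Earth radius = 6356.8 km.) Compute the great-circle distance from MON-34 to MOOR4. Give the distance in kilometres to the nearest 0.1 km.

MON-34: φ = -33.31194°, λ = +146.90639°
MOOR4: φ = -33.48361°, λ = +146.94194°
Δφ = -0.1717°,  Δλ = 0.0356°
a = sin²(Δφ/2) + cos φ₁ cos φ₂ sin²(Δλ/2) = 0.000002
c = 2·arcsin(√a) = 0.003041 rad = 0.1742°
d = R·c = 6356.8 × 0.003041 = 19.3 km

19.3 km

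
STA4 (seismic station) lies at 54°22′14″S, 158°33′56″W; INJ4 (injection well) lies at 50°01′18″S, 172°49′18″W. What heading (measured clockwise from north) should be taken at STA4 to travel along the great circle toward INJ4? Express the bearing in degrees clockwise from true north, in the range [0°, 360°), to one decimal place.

STA4: φ = -54.37056°, λ = -158.56556°
INJ4: φ = -50.02167°, λ = -172.82167°
Δλ = -14.2561°
y = sin Δλ · cos φ₂ = -0.158219
x = cos φ₁ sin φ₂ − sin φ₁ cos φ₂ cos Δλ = 0.059748
θ = atan2(y, x) = -69.3122° → 290.6878° (mod 360°)

290.7°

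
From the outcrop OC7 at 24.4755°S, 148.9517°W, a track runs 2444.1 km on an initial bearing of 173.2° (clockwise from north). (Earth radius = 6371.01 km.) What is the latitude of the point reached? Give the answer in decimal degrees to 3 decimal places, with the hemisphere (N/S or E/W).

δ = d/R = 2444.1/6371.01 = 0.383628 rad
φ₂ = arcsin(sin φ₁ cos δ + cos φ₁ sin δ cos θ)
   = arcsin(-0.41430·0.92731 + 0.91014·0.37429·-0.99297) = -46.25685°
λ₂ = λ₁ + atan2(sin θ sin δ cos φ₁, cos δ − sin φ₁ sin φ₂) = -145.27680°

46.257°S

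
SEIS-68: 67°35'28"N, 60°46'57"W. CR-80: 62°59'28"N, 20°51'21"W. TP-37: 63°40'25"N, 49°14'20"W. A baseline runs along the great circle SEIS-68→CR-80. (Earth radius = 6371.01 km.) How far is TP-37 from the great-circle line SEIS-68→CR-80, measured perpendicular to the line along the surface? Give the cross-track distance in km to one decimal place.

416.3 km

SEIS-68: φ = +67.59111°, λ = -60.78250°
CR-80: φ = +62.99111°, λ = -20.85583°
TP-37: φ = +63.67361°, λ = -49.23889°
δ₁₃ = central angle SEIS-68→TP-37 = 0.107348 rad  (haversine)
θ₁₃ = bearing SEIS-68→TP-37 = 124.074°,  θ₁₂ = bearing SEIS-68→CR-80 = 86.529°
dₓₜ = R·arcsin(sin δ₁₃ · sin(θ₁₃ − θ₁₂)) = 6371.01·arcsin(0.10714·sin(37.545°)) = 416.259 km
|dₓₜ| = 416.259 km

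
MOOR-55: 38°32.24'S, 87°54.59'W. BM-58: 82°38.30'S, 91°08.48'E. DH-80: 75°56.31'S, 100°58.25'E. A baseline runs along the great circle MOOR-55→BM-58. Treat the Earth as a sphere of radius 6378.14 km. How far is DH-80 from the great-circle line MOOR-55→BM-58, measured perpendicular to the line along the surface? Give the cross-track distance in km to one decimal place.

253.7 km

MOOR-55: φ = -38.53733°, λ = -87.90983°
BM-58: φ = -82.63833°, λ = +91.14133°
DH-80: φ = -75.93850°, λ = +100.97083°
δ₁₃ = central angle MOOR-55→DH-80 = 1.141108 rad  (haversine)
θ₁₃ = bearing MOOR-55→DH-80 = 182.365°,  θ₁₂ = bearing MOOR-55→BM-58 = 179.858°
dₓₜ = R·arcsin(sin δ₁₃ · sin(θ₁₃ − θ₁₂)) = 6378.14·arcsin(0.90910·sin(2.507°)) = 253.664 km
|dₓₜ| = 253.664 km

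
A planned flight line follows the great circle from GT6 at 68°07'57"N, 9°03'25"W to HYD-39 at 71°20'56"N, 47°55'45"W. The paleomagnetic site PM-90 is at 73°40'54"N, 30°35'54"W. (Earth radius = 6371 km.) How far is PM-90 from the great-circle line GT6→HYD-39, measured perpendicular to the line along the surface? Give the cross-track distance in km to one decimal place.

284.9 km

GT6: φ = +68.13250°, λ = -9.05694°
HYD-39: φ = +71.34889°, λ = -47.92917°
PM-90: φ = +73.68167°, λ = -30.59833°
δ₁₃ = central angle GT6→PM-90 = 0.155049 rad  (haversine)
θ₁₃ = bearing GT6→PM-90 = 318.083°,  θ₁₂ = bearing GT6→HYD-39 = 301.259°
dₓₜ = R·arcsin(sin δ₁₃ · sin(θ₁₃ − θ₁₂)) = 6371·arcsin(0.15443·sin(16.825°)) = 284.866 km
|dₓₜ| = 284.866 km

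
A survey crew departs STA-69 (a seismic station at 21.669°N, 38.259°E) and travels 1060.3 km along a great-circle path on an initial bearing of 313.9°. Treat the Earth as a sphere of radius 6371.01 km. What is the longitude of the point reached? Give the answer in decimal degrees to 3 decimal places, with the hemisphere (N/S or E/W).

δ = d/R = 1060.3/6371.01 = 0.166426 rad
φ₂ = arcsin(sin φ₁ cos δ + cos φ₁ sin δ cos θ)
   = arcsin(0.36924·0.98618 + 0.92933·0.16566·0.69340) = 28.09226°
λ₂ = λ₁ + atan2(sin θ sin δ cos φ₁, cos δ − sin φ₁ sin φ₂) = 30.48270°

30.483°E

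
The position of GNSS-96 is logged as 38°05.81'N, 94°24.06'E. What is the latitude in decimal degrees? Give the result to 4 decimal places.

38° + 5.81′/60 = 38 + 0.09683 = 38.0968°

38.0968°N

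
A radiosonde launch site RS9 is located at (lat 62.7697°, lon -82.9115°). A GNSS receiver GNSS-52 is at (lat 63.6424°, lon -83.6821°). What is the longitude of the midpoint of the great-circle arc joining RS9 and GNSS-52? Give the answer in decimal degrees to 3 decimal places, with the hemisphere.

83.291°W

Bx = cos φ₂ cos Δλ = 0.443932,  By = cos φ₂ sin Δλ = -0.005971
φₘ = atan2(sin φ₁ + sin φ₂, √((cos φ₁ + Bx)² + By²)) = 63.20657°
λₘ = λ₁ + atan2(By, cos φ₁ + Bx) = -83.29099°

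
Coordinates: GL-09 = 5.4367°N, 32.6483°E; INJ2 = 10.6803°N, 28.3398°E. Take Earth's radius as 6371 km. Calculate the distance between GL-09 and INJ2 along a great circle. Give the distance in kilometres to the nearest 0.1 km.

751.5 km

Δφ = 5.2436°,  Δλ = -4.3085°
a = sin²(Δφ/2) + cos φ₁ cos φ₂ sin²(Δλ/2) = 0.003475
c = 2·arcsin(√a) = 0.117962 rad = 6.7587°
d = R·c = 6371 × 0.117962 = 751.5 km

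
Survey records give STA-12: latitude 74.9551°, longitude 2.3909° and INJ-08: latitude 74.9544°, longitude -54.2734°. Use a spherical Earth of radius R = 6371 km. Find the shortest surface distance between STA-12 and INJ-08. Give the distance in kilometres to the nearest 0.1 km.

1573.7 km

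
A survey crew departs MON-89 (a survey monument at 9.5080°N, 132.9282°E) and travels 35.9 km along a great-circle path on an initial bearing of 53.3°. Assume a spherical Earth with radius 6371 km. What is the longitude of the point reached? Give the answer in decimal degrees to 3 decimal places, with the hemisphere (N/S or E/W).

δ = d/R = 35.9/6371 = 0.005635 rad
φ₂ = arcsin(sin φ₁ cos δ + cos φ₁ sin δ cos θ)
   = arcsin(0.16519·0.99998 + 0.98626·0.00563·0.59763) = 9.70085°
λ₂ = λ₁ + atan2(sin θ sin δ cos φ₁, cos δ − sin φ₁ sin φ₂) = 133.19081°

133.191°E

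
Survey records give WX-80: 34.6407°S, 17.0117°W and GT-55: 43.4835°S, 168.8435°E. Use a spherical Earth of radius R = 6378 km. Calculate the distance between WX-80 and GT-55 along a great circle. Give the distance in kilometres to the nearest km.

11320 km

Δφ = -8.8428°,  Δλ = -174.1448°
a = sin²(Δφ/2) + cos φ₁ cos φ₂ sin²(Δλ/2) = 0.601338
c = 2·arcsin(√a) = 1.774887 rad = 101.6935°
d = R·c = 6378 × 1.774887 = 11320.2 km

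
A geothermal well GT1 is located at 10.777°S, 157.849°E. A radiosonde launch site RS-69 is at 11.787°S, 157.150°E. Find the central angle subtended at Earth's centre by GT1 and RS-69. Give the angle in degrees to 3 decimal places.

Δφ = -1.0100°,  Δλ = -0.6990°
a = sin²(Δφ/2) + cos φ₁ cos φ₂ sin²(Δλ/2) = 0.000113
c = 2·arcsin(√a) = 0.021304 rad = 1.2206°

1.221°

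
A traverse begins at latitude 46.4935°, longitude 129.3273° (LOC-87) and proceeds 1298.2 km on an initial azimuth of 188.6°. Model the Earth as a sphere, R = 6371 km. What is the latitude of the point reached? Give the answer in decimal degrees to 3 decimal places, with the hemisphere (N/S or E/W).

34.928°N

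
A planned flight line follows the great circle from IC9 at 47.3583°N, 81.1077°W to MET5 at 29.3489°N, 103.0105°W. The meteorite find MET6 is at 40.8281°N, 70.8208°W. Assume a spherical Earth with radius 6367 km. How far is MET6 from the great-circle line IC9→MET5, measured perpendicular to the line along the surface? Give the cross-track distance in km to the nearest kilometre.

δ₁₃ = central angle IC9→MET6 = 0.171834 rad  (haversine)
θ₁₃ = bearing IC9→MET6 = 127.791°,  θ₁₂ = bearing IC9→MET5 = 231.044°
dₓₜ = R·arcsin(sin δ₁₃ · sin(θ₁₃ − θ₁₂)) = 6367·arcsin(0.17099·sin(-103.253°)) = -1064.652 km
|dₓₜ| = 1064.652 km

1065 km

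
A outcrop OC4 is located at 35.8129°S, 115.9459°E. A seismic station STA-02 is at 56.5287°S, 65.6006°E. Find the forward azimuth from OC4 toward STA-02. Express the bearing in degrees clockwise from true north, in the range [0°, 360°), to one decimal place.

222.1°

Δλ = -50.3453°
y = sin Δλ · cos φ₂ = -0.424617
x = cos φ₁ sin φ₂ − sin φ₁ cos φ₂ cos Δλ = -0.470505
θ = atan2(y, x) = -137.9346° → 222.0654° (mod 360°)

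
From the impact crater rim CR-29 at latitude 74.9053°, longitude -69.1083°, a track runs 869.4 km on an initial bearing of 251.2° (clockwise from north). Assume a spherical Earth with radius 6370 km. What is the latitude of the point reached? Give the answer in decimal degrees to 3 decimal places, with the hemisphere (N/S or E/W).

δ = d/R = 869.4/6370 = 0.136484 rad
φ₂ = arcsin(sin φ₁ cos δ + cos φ₁ sin δ cos θ)
   = arcsin(0.96550·0.99070 + 0.26042·0.13606·-0.32227) = 70.92640°
λ₂ = λ₁ + atan2(sin θ sin δ cos φ₁, cos δ − sin φ₁ sin φ₂) = -92.32127°

70.926°N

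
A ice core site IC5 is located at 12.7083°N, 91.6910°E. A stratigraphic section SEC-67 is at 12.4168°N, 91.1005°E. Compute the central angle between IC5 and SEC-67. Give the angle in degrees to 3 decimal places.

Δφ = -0.2915°,  Δλ = -0.5905°
a = sin²(Δφ/2) + cos φ₁ cos φ₂ sin²(Δλ/2) = 0.000032
c = 2·arcsin(√a) = 0.011273 rad = 0.6459°

0.646°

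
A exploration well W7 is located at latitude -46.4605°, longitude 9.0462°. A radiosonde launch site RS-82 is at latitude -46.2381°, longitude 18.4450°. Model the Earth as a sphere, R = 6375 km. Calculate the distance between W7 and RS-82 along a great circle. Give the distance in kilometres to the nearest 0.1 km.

721.8 km

Δφ = 0.2224°,  Δλ = 9.3988°
a = sin²(Δφ/2) + cos φ₁ cos φ₂ sin²(Δλ/2) = 0.003202
c = 2·arcsin(√a) = 0.113230 rad = 6.4876°
d = R·c = 6375 × 0.113230 = 721.8 km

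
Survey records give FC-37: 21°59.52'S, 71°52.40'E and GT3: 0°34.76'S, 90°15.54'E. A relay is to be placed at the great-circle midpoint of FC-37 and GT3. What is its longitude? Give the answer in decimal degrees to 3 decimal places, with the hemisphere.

FC-37: φ = -21.99200°, λ = +71.87333°
GT3: φ = -0.57933°, λ = +90.25900°
Bx = cos φ₂ cos Δλ = 0.948906,  By = cos φ₂ sin Δλ = 0.315396
φₘ = atan2(sin φ₁ + sin φ₂, √((cos φ₁ + Bx)² + By²)) = -11.42846°
λₘ = λ₁ + atan2(By, cos φ₁ + Bx) = 81.41602°

81.416°E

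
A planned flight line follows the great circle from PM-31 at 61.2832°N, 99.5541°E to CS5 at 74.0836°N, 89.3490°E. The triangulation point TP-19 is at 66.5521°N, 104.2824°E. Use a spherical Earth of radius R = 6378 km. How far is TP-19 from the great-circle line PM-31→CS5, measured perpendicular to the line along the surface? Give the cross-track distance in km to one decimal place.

329.7 km

δ₁₃ = central angle PM-31→TP-19 = 0.098792 rad  (haversine)
θ₁₃ = bearing PM-31→TP-19 = 19.424°,  θ₁₂ = bearing PM-31→CS5 = 347.833°
dₓₜ = R·arcsin(sin δ₁₃ · sin(θ₁₃ − θ₁₂)) = 6378·arcsin(0.09863·sin(-328.410°)) = 329.682 km
|dₓₜ| = 329.682 km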